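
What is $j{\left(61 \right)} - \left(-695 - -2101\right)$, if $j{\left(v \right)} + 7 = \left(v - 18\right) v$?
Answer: $1210$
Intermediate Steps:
$j{\left(v \right)} = -7 + v \left(-18 + v\right)$ ($j{\left(v \right)} = -7 + \left(v - 18\right) v = -7 + \left(-18 + v\right) v = -7 + v \left(-18 + v\right)$)
$j{\left(61 \right)} - \left(-695 - -2101\right) = \left(-7 + 61^{2} - 1098\right) - \left(-695 - -2101\right) = \left(-7 + 3721 - 1098\right) - \left(-695 + 2101\right) = 2616 - 1406 = 1210$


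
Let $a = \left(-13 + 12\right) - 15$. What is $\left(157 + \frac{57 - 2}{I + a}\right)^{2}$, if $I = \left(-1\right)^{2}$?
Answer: $\frac{211600}{9} \approx 23511.0$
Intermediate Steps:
$I = 1$
$a = -16$ ($a = -1 - 15 = -16$)
$\left(157 + \frac{57 - 2}{I + a}\right)^{2} = \left(157 + \frac{57 - 2}{1 - 16}\right)^{2} = \left(157 + \frac{55}{-15}\right)^{2} = \left(157 + 55 \left(- \frac{1}{15}\right)\right)^{2} = \left(157 - \frac{11}{3}\right)^{2} = \left(\frac{460}{3}\right)^{2} = \frac{211600}{9}$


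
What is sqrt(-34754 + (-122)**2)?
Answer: I*sqrt(19870) ≈ 140.96*I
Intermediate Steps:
sqrt(-34754 + (-122)**2) = sqrt(-34754 + 14884) = sqrt(-19870) = I*sqrt(19870)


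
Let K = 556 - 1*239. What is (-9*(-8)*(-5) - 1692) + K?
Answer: -1735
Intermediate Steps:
K = 317 (K = 556 - 239 = 317)
(-9*(-8)*(-5) - 1692) + K = (-9*(-8)*(-5) - 1692) + 317 = (72*(-5) - 1692) + 317 = (-360 - 1692) + 317 = -2052 + 317 = -1735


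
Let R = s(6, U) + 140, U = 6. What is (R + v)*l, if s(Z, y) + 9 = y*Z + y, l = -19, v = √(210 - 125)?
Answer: -3287 - 19*√85 ≈ -3462.2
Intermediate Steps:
v = √85 ≈ 9.2195
s(Z, y) = -9 + y + Z*y (s(Z, y) = -9 + (y*Z + y) = -9 + (Z*y + y) = -9 + (y + Z*y) = -9 + y + Z*y)
R = 173 (R = (-9 + 6 + 6*6) + 140 = (-9 + 6 + 36) + 140 = 33 + 140 = 173)
(R + v)*l = (173 + √85)*(-19) = -3287 - 19*√85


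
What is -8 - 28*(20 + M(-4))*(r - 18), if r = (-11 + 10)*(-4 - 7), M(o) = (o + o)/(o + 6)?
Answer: 3128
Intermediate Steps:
M(o) = 2*o/(6 + o) (M(o) = (2*o)/(6 + o) = 2*o/(6 + o))
r = 11 (r = -1*(-11) = 11)
-8 - 28*(20 + M(-4))*(r - 18) = -8 - 28*(20 + 2*(-4)/(6 - 4))*(11 - 18) = -8 - 28*(20 + 2*(-4)/2)*(-7) = -8 - 28*(20 + 2*(-4)*(½))*(-7) = -8 - 28*(20 - 4)*(-7) = -8 - 448*(-7) = -8 - 28*(-112) = -8 + 3136 = 3128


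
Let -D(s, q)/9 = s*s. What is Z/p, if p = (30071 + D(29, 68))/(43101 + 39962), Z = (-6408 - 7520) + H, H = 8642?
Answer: -219535509/11251 ≈ -19513.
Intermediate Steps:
D(s, q) = -9*s**2 (D(s, q) = -9*s*s = -9*s**2)
Z = -5286 (Z = (-6408 - 7520) + 8642 = -13928 + 8642 = -5286)
p = 22502/83063 (p = (30071 - 9*29**2)/(43101 + 39962) = (30071 - 9*841)/83063 = (30071 - 7569)*(1/83063) = 22502*(1/83063) = 22502/83063 ≈ 0.27090)
Z/p = -5286/22502/83063 = -5286*83063/22502 = -219535509/11251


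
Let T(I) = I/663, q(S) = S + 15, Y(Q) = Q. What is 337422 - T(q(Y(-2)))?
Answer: 17208521/51 ≈ 3.3742e+5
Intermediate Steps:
q(S) = 15 + S
T(I) = I/663 (T(I) = I*(1/663) = I/663)
337422 - T(q(Y(-2))) = 337422 - (15 - 2)/663 = 337422 - 13/663 = 337422 - 1*1/51 = 337422 - 1/51 = 17208521/51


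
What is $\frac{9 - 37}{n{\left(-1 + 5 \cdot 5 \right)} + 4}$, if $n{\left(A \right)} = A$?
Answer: $-1$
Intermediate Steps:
$\frac{9 - 37}{n{\left(-1 + 5 \cdot 5 \right)} + 4} = \frac{9 - 37}{\left(-1 + 5 \cdot 5\right) + 4} = - \frac{28}{\left(-1 + 25\right) + 4} = - \frac{28}{24 + 4} = - \frac{28}{28} = \left(-28\right) \frac{1}{28} = -1$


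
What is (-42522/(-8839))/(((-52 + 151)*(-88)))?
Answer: -7087/12834228 ≈ -0.00055220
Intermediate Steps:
(-42522/(-8839))/(((-52 + 151)*(-88))) = (-42522*(-1/8839))/((99*(-88))) = (42522/8839)/(-8712) = (42522/8839)*(-1/8712) = -7087/12834228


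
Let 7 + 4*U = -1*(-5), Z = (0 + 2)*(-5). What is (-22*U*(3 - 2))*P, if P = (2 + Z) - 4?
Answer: -132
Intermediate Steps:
Z = -10 (Z = 2*(-5) = -10)
P = -12 (P = (2 - 10) - 4 = -8 - 4 = -12)
U = -1/2 (U = -7/4 + (-1*(-5))/4 = -7/4 + (1/4)*5 = -7/4 + 5/4 = -1/2 ≈ -0.50000)
(-22*U*(3 - 2))*P = -(-11)*(3 - 2)*(-12) = -(-11)*(-12) = -22*(-1/2)*(-12) = 11*(-12) = -132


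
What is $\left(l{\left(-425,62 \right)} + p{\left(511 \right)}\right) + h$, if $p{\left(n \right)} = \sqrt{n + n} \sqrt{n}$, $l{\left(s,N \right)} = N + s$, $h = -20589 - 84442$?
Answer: $-105394 + 511 \sqrt{2} \approx -1.0467 \cdot 10^{5}$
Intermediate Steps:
$h = -105031$ ($h = -20589 - 84442 = -105031$)
$p{\left(n \right)} = n \sqrt{2}$ ($p{\left(n \right)} = \sqrt{2 n} \sqrt{n} = \sqrt{2} \sqrt{n} \sqrt{n} = n \sqrt{2}$)
$\left(l{\left(-425,62 \right)} + p{\left(511 \right)}\right) + h = \left(\left(62 - 425\right) + 511 \sqrt{2}\right) - 105031 = \left(-363 + 511 \sqrt{2}\right) - 105031 = -105394 + 511 \sqrt{2}$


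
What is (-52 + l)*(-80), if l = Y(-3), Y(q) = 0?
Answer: 4160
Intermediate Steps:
l = 0
(-52 + l)*(-80) = (-52 + 0)*(-80) = -52*(-80) = 4160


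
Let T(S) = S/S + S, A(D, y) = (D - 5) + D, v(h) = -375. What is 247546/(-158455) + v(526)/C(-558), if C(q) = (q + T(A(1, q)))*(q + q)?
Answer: -10317717919/6601869120 ≈ -1.5628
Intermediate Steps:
A(D, y) = -5 + 2*D (A(D, y) = (-5 + D) + D = -5 + 2*D)
T(S) = 1 + S
C(q) = 2*q*(-2 + q) (C(q) = (q + (1 + (-5 + 2*1)))*(q + q) = (q + (1 + (-5 + 2)))*(2*q) = (q + (1 - 3))*(2*q) = (q - 2)*(2*q) = (-2 + q)*(2*q) = 2*q*(-2 + q))
247546/(-158455) + v(526)/C(-558) = 247546/(-158455) - 375*(-1/(1116*(-2 - 558))) = 247546*(-1/158455) - 375/(2*(-558)*(-560)) = -247546/158455 - 375/624960 = -247546/158455 - 375*1/624960 = -247546/158455 - 25/41664 = -10317717919/6601869120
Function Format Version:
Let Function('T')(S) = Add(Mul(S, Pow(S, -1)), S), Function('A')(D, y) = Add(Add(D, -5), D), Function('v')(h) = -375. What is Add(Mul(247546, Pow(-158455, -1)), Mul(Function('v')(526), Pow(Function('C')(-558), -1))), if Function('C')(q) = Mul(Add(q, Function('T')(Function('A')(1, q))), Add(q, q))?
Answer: Rational(-10317717919, 6601869120) ≈ -1.5628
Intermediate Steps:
Function('A')(D, y) = Add(-5, Mul(2, D)) (Function('A')(D, y) = Add(Add(-5, D), D) = Add(-5, Mul(2, D)))
Function('T')(S) = Add(1, S)
Function('C')(q) = Mul(2, q, Add(-2, q)) (Function('C')(q) = Mul(Add(q, Add(1, Add(-5, Mul(2, 1)))), Add(q, q)) = Mul(Add(q, Add(1, Add(-5, 2))), Mul(2, q)) = Mul(Add(q, Add(1, -3)), Mul(2, q)) = Mul(Add(q, -2), Mul(2, q)) = Mul(Add(-2, q), Mul(2, q)) = Mul(2, q, Add(-2, q)))
Add(Mul(247546, Pow(-158455, -1)), Mul(Function('v')(526), Pow(Function('C')(-558), -1))) = Add(Mul(247546, Pow(-158455, -1)), Mul(-375, Pow(Mul(2, -558, Add(-2, -558)), -1))) = Add(Mul(247546, Rational(-1, 158455)), Mul(-375, Pow(Mul(2, -558, -560), -1))) = Add(Rational(-247546, 158455), Mul(-375, Pow(624960, -1))) = Add(Rational(-247546, 158455), Mul(-375, Rational(1, 624960))) = Add(Rational(-247546, 158455), Rational(-25, 41664)) = Rational(-10317717919, 6601869120)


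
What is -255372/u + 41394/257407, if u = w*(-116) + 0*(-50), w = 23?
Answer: 16461244899/171690469 ≈ 95.877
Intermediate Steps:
u = -2668 (u = 23*(-116) + 0*(-50) = -2668 + 0 = -2668)
-255372/u + 41394/257407 = -255372/(-2668) + 41394/257407 = -255372*(-1/2668) + 41394*(1/257407) = 63843/667 + 41394/257407 = 16461244899/171690469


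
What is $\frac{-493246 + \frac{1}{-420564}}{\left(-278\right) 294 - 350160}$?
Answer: $\frac{207441510745}{181638227088} \approx 1.1421$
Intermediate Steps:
$\frac{-493246 + \frac{1}{-420564}}{\left(-278\right) 294 - 350160} = \frac{-493246 - \frac{1}{420564}}{-81732 - 350160} = - \frac{207441510745}{420564 \left(-431892\right)} = \left(- \frac{207441510745}{420564}\right) \left(- \frac{1}{431892}\right) = \frac{207441510745}{181638227088}$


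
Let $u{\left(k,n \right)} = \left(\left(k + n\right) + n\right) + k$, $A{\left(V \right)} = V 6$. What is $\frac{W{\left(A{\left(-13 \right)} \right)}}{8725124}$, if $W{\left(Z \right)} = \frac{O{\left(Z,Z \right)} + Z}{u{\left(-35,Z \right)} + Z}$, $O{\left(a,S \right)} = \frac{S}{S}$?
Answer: $\frac{77}{2652437696} \approx 2.903 \cdot 10^{-8}$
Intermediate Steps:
$A{\left(V \right)} = 6 V$
$O{\left(a,S \right)} = 1$
$u{\left(k,n \right)} = 2 k + 2 n$ ($u{\left(k,n \right)} = \left(k + 2 n\right) + k = 2 k + 2 n$)
$W{\left(Z \right)} = \frac{1 + Z}{-70 + 3 Z}$ ($W{\left(Z \right)} = \frac{1 + Z}{\left(2 \left(-35\right) + 2 Z\right) + Z} = \frac{1 + Z}{\left(-70 + 2 Z\right) + Z} = \frac{1 + Z}{-70 + 3 Z}$)
$\frac{W{\left(A{\left(-13 \right)} \right)}}{8725124} = \frac{\frac{1}{-70 + 3 \cdot 6 \left(-13\right)} \left(1 + 6 \left(-13\right)\right)}{8725124} = \frac{1 - 78}{-70 + 3 \left(-78\right)} \frac{1}{8725124} = \frac{1}{-70 - 234} \left(-77\right) \frac{1}{8725124} = \frac{1}{-304} \left(-77\right) \frac{1}{8725124} = \left(- \frac{1}{304}\right) \left(-77\right) \frac{1}{8725124} = \frac{77}{304} \cdot \frac{1}{8725124} = \frac{77}{2652437696}$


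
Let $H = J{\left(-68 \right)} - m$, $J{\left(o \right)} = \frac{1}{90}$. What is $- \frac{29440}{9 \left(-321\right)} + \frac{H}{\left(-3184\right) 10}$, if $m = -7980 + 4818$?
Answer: $\frac{9282345499}{919857600} \approx 10.091$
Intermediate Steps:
$J{\left(o \right)} = \frac{1}{90}$
$m = -3162$
$H = \frac{284581}{90}$ ($H = \frac{1}{90} - -3162 = \frac{1}{90} + 3162 = \frac{284581}{90} \approx 3162.0$)
$- \frac{29440}{9 \left(-321\right)} + \frac{H}{\left(-3184\right) 10} = - \frac{29440}{9 \left(-321\right)} + \frac{284581}{90 \left(\left(-3184\right) 10\right)} = - \frac{29440}{-2889} + \frac{284581}{90 \left(-31840\right)} = \left(-29440\right) \left(- \frac{1}{2889}\right) + \frac{284581}{90} \left(- \frac{1}{31840}\right) = \frac{29440}{2889} - \frac{284581}{2865600} = \frac{9282345499}{919857600}$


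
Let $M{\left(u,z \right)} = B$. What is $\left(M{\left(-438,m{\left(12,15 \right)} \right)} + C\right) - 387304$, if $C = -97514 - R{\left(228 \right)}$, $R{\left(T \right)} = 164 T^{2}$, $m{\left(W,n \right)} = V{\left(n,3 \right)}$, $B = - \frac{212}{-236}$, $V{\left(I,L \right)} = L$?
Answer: $- \frac{531601393}{59} \approx -9.0102 \cdot 10^{6}$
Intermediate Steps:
$B = \frac{53}{59}$ ($B = \left(-212\right) \left(- \frac{1}{236}\right) = \frac{53}{59} \approx 0.8983$)
$m{\left(W,n \right)} = 3$
$M{\left(u,z \right)} = \frac{53}{59}$
$C = -8622890$ ($C = -97514 - 164 \cdot 228^{2} = -97514 - 164 \cdot 51984 = -97514 - 8525376 = -8622890$)
$\left(M{\left(-438,m{\left(12,15 \right)} \right)} + C\right) - 387304 = \left(\frac{53}{59} - 8622890\right) - 387304 = - \frac{508750457}{59} - 387304 = - \frac{531601393}{59}$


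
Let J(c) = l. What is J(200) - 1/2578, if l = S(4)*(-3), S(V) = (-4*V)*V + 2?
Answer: 479507/2578 ≈ 186.00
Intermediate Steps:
S(V) = 2 - 4*V² (S(V) = -4*V² + 2 = 2 - 4*V²)
l = 186 (l = (2 - 4*4²)*(-3) = (2 - 4*16)*(-3) = (2 - 64)*(-3) = -62*(-3) = 186)
J(c) = 186
J(200) - 1/2578 = 186 - 1/2578 = 479507/2578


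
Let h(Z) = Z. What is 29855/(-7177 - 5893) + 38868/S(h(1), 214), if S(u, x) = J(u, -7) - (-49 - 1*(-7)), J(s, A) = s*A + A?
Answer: 25358441/18298 ≈ 1385.9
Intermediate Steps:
J(s, A) = A + A*s (J(s, A) = A*s + A = A + A*s)
S(u, x) = 35 - 7*u (S(u, x) = -7*(1 + u) - (-49 - 1*(-7)) = (-7 - 7*u) - (-49 + 7) = (-7 - 7*u) - 1*(-42) = (-7 - 7*u) + 42 = 35 - 7*u)
29855/(-7177 - 5893) + 38868/S(h(1), 214) = 29855/(-7177 - 5893) + 38868/(35 - 7*1) = 29855/(-13070) + 38868/(35 - 7) = 29855*(-1/13070) + 38868/28 = -5971/2614 + 38868*(1/28) = -5971/2614 + 9717/7 = 25358441/18298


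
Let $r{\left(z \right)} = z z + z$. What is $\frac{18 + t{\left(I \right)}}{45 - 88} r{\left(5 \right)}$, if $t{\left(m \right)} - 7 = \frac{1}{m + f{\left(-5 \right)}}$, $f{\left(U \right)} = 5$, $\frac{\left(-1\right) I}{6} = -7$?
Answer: $- \frac{35280}{2021} \approx -17.457$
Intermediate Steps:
$I = 42$ ($I = \left(-6\right) \left(-7\right) = 42$)
$r{\left(z \right)} = z + z^{2}$ ($r{\left(z \right)} = z^{2} + z = z + z^{2}$)
$t{\left(m \right)} = 7 + \frac{1}{5 + m}$ ($t{\left(m \right)} = 7 + \frac{1}{m + 5} = 7 + \frac{1}{5 + m}$)
$\frac{18 + t{\left(I \right)}}{45 - 88} r{\left(5 \right)} = \frac{18 + \frac{36 + 7 \cdot 42}{5 + 42}}{45 - 88} \cdot 5 \left(1 + 5\right) = \frac{18 + \frac{36 + 294}{47}}{-43} \cdot 5 \cdot 6 = \left(18 + \frac{1}{47} \cdot 330\right) \left(- \frac{1}{43}\right) 30 = \left(18 + \frac{330}{47}\right) \left(- \frac{1}{43}\right) 30 = \frac{1176}{47} \left(- \frac{1}{43}\right) 30 = \left(- \frac{1176}{2021}\right) 30 = - \frac{35280}{2021}$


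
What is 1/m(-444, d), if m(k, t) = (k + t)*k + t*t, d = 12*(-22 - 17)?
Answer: 1/623952 ≈ 1.6027e-6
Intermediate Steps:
d = -468 (d = 12*(-39) = -468)
m(k, t) = t² + k*(k + t) (m(k, t) = k*(k + t) + t² = t² + k*(k + t))
1/m(-444, d) = 1/((-444)² + (-468)² - 444*(-468)) = 1/(197136 + 219024 + 207792) = 1/623952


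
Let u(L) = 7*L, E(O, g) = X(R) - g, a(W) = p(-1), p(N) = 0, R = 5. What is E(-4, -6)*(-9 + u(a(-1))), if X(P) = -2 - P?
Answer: 9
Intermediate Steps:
a(W) = 0
E(O, g) = -7 - g (E(O, g) = (-2 - 1*5) - g = (-2 - 5) - g = -7 - g)
E(-4, -6)*(-9 + u(a(-1))) = (-7 - 1*(-6))*(-9 + 7*0) = (-7 + 6)*(-9 + 0) = -1*(-9) = 9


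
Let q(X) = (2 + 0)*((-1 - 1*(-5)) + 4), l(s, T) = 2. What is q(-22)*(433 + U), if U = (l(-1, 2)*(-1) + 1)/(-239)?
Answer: 1655808/239 ≈ 6928.1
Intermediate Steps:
q(X) = 16 (q(X) = 2*((-1 + 5) + 4) = 2*(4 + 4) = 2*8 = 16)
U = 1/239 (U = (2*(-1) + 1)/(-239) = (-2 + 1)*(-1/239) = -1*(-1/239) = 1/239 ≈ 0.0041841)
q(-22)*(433 + U) = 16*(433 + 1/239) = 16*(103488/239) = 1655808/239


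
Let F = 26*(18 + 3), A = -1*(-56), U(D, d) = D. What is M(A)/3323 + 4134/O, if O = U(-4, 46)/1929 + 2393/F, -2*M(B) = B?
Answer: 1607604808936/1703559211 ≈ 943.67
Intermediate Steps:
A = 56
M(B) = -B/2
F = 546 (F = 26*21 = 546)
O = 512657/117026 (O = -4/1929 + 2393/546 = 512657/117026 ≈ 4.3807)
M(A)/3323 + 4134/O = -½*56/3323 + 4134/(512657/117026) = -28*1/3323 + 4134*(117026/512657) = -28/3323 + 483785484/512657 = 1607604808936/1703559211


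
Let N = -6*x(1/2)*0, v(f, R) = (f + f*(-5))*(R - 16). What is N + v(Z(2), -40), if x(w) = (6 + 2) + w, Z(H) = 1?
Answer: 224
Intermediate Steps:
v(f, R) = -4*f*(-16 + R) (v(f, R) = (f - 5*f)*(-16 + R) = (-4*f)*(-16 + R) = -4*f*(-16 + R))
x(w) = 8 + w
N = 0 (N = -6*(8 + 1/2)*0 = -6*17/2*0 = -51*0 = 0)
N + v(Z(2), -40) = 0 + 4*1*(16 - 1*(-40)) = 0 + 4*1*(16 + 40) = 0 + 4*1*56 = 0 + 224 = 224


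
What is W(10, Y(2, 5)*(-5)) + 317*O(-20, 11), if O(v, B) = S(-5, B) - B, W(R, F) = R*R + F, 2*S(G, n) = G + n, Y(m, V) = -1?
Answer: -2431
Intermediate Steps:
S(G, n) = G/2 + n/2 (S(G, n) = (G + n)/2 = G/2 + n/2)
W(R, F) = F + R**2 (W(R, F) = R**2 + F = F + R**2)
O(v, B) = -5/2 - B/2 (O(v, B) = ((1/2)*(-5) + B/2) - B = (-5/2 + B/2) - B = -5/2 - B/2)
W(10, Y(2, 5)*(-5)) + 317*O(-20, 11) = (-1*(-5) + 10**2) + 317*(-5/2 - 1/2*11) = (5 + 100) + 317*(-5/2 - 11/2) = 105 + 317*(-8) = 105 - 2536 = -2431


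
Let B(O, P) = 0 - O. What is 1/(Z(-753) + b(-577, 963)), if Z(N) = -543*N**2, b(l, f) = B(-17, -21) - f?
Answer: -1/307886833 ≈ -3.2479e-9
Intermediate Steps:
B(O, P) = -O
b(l, f) = 17 - f (b(l, f) = -1*(-17) - f = 17 - f)
1/(Z(-753) + b(-577, 963)) = 1/(-543*(-753)**2 + (17 - 1*963)) = 1/(-543*567009 + (17 - 963)) = 1/(-307885887 - 946) = 1/(-307886833) = -1/307886833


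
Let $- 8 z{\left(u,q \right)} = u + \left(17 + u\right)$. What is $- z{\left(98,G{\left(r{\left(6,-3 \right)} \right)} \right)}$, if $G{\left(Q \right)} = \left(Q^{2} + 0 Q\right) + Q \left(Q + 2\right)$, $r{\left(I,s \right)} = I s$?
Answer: $\frac{213}{8} \approx 26.625$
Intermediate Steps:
$G{\left(Q \right)} = Q^{2} + Q \left(2 + Q\right)$ ($G{\left(Q \right)} = \left(Q^{2} + 0\right) + Q \left(2 + Q\right) = Q^{2} + Q \left(2 + Q\right)$)
$z{\left(u,q \right)} = - \frac{17}{8} - \frac{u}{4}$ ($z{\left(u,q \right)} = - \frac{u + \left(17 + u\right)}{8} = - \frac{17 + 2 u}{8} = - \frac{17}{8} - \frac{u}{4}$)
$- z{\left(98,G{\left(r{\left(6,-3 \right)} \right)} \right)} = - (- \frac{17}{8} - \frac{49}{2}) = \left(-1\right) \left(- \frac{213}{8}\right) = \frac{213}{8}$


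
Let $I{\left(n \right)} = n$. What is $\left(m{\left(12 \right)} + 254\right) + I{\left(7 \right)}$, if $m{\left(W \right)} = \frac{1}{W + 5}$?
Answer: $\frac{4438}{17} \approx 261.06$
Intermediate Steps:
$m{\left(W \right)} = \frac{1}{5 + W}$
$\left(m{\left(12 \right)} + 254\right) + I{\left(7 \right)} = \left(\frac{1}{5 + 12} + 254\right) + 7 = \left(\frac{1}{17} + 254\right) + 7 = \frac{4319}{17} + 7 = \frac{4438}{17}$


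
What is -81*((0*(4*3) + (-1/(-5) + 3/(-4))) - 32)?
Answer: 52731/20 ≈ 2636.6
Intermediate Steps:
-81*((0*(4*3) + (-1/(-5) + 3/(-4))) - 32) = -81*((0*12 + (-1*(-⅕) + 3*(-¼))) - 32) = -81*((0 + (⅕ - ¾)) - 32) = -81*((0 - 11/20) - 32) = -81*(-11/20 - 32) = -81*(-651/20) = 52731/20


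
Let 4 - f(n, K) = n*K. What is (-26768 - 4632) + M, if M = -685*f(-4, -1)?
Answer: -31400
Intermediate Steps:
f(n, K) = 4 - K*n (f(n, K) = 4 - n*K = 4 - K*n)
M = 0 (M = -685*(4 - 1*(-1)*(-4)) = -685*(4 - 4) = -685*0 = 0)
(-26768 - 4632) + M = (-26768 - 4632) + 0 = -31400 + 0 = -31400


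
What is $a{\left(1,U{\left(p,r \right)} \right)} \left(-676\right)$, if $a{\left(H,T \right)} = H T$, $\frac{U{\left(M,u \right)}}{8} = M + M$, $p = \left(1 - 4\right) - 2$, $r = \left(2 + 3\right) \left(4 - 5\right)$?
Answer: $54080$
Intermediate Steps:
$r = -5$ ($r = 5 \left(-1\right) = -5$)
$p = -5$ ($p = -3 - 2 = -5$)
$U{\left(M,u \right)} = 16 M$ ($U{\left(M,u \right)} = 8 \left(M + M\right) = 8 \cdot 2 M = 16 M$)
$a{\left(1,U{\left(p,r \right)} \right)} \left(-676\right) = 1 \cdot 16 \left(-5\right) \left(-676\right) = 1 \left(-80\right) \left(-676\right) = \left(-80\right) \left(-676\right) = 54080$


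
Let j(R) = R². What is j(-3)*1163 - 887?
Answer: 9580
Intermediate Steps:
j(-3)*1163 - 887 = (-3)²*1163 - 887 = 9*1163 - 887 = 10467 - 887 = 9580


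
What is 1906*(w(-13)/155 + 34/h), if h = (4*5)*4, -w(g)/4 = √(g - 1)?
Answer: 16201/20 - 7624*I*√14/155 ≈ 810.05 - 184.04*I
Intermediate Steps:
w(g) = -4*√(-1 + g) (w(g) = -4*√(g - 1) = -4*√(-1 + g))
h = 80 (h = 20*4 = 80)
1906*(w(-13)/155 + 34/h) = 1906*(-4*√(-1 - 13)/155 + 34/80) = 1906*(-4*I*√14*(1/155) + 34*(1/80)) = 1906*(-4*I*√14*(1/155) + 17/40) = 1906*(-4*I*√14/155 + 17/40) = 1906*(17/40 - 4*I*√14/155) = 16201/20 - 7624*I*√14/155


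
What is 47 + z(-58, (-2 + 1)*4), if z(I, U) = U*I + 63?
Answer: 342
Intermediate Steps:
z(I, U) = 63 + I*U (z(I, U) = I*U + 63 = 63 + I*U)
47 + z(-58, (-2 + 1)*4) = 47 + (63 - 58*(-2 + 1)*4) = 47 + (63 - (-58)*4) = 47 + (63 - 58*(-4)) = 47 + (63 + 232) = 47 + 295 = 342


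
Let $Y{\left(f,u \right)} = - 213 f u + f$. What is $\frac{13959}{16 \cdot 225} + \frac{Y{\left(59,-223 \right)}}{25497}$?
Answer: $\frac{1160545847}{10198800} \approx 113.79$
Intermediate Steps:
$Y{\left(f,u \right)} = f - 213 f u$ ($Y{\left(f,u \right)} = - 213 f u + f = f - 213 f u$)
$\frac{13959}{16 \cdot 225} + \frac{Y{\left(59,-223 \right)}}{25497} = \frac{13959}{16 \cdot 225} + \frac{59 \left(1 - -47499\right)}{25497} = \frac{13959}{3600} + 59 \left(1 + 47499\right) \frac{1}{25497} = 13959 \cdot \frac{1}{3600} + 59 \cdot 47500 \cdot \frac{1}{25497} = \frac{1551}{400} + 2802500 \cdot \frac{1}{25497} = \frac{1551}{400} + \frac{2802500}{25497} = \frac{1160545847}{10198800}$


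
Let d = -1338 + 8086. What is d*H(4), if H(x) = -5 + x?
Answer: -6748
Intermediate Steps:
d = 6748
d*H(4) = 6748*(-5 + 4) = 6748*(-1) = -6748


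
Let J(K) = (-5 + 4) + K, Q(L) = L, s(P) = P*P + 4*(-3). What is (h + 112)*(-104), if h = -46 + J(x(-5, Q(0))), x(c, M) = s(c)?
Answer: -8112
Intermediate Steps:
s(P) = -12 + P**2 (s(P) = P**2 - 12 = -12 + P**2)
x(c, M) = -12 + c**2
J(K) = -1 + K
h = -34 (h = -46 + (-1 + (-12 + (-5)**2)) = -46 + (-1 + (-12 + 25)) = -46 + (-1 + 13) = -46 + 12 = -34)
(h + 112)*(-104) = (-34 + 112)*(-104) = 78*(-104) = -8112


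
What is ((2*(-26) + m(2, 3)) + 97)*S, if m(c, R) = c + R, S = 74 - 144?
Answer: -3500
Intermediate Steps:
S = -70
m(c, R) = R + c
((2*(-26) + m(2, 3)) + 97)*S = ((2*(-26) + (3 + 2)) + 97)*(-70) = ((-52 + 5) + 97)*(-70) = (-47 + 97)*(-70) = 50*(-70) = -3500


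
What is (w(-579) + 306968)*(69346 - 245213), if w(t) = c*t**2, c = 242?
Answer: -14321780146430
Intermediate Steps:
w(t) = 242*t**2
(w(-579) + 306968)*(69346 - 245213) = (242*(-579)**2 + 306968)*(69346 - 245213) = (242*335241 + 306968)*(-175867) = (81128322 + 306968)*(-175867) = 81435290*(-175867) = -14321780146430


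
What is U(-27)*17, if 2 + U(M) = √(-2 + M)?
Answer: -34 + 17*I*√29 ≈ -34.0 + 91.548*I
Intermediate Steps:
U(M) = -2 + √(-2 + M)
U(-27)*17 = (-2 + √(-2 - 27))*17 = (-2 + √(-29))*17 = (-2 + I*√29)*17 = -34 + 17*I*√29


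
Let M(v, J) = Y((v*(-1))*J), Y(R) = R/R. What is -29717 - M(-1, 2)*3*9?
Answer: -29744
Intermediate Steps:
Y(R) = 1
M(v, J) = 1
-29717 - M(-1, 2)*3*9 = -29717 - 1*3*9 = -29717 - 3*9 = -29717 - 1*27 = -29717 - 27 = -29744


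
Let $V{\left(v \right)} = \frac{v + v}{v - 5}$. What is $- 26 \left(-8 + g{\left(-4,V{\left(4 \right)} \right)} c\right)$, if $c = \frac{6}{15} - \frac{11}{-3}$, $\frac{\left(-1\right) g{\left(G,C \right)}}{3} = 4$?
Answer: $\frac{7384}{5} \approx 1476.8$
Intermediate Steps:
$V{\left(v \right)} = \frac{2 v}{-5 + v}$
$g{\left(G,C \right)} = -12$ ($g{\left(G,C \right)} = \left(-3\right) 4 = -12$)
$c = \frac{61}{15}$ ($c = 6 \cdot \frac{1}{15} - - \frac{11}{3} = \frac{2}{5} + \frac{11}{3} = \frac{61}{15} \approx 4.0667$)
$- 26 \left(-8 + g{\left(-4,V{\left(4 \right)} \right)} c\right) = - 26 \left(-8 - \frac{244}{5}\right) = \left(-26\right) \left(- \frac{284}{5}\right) = \frac{7384}{5}$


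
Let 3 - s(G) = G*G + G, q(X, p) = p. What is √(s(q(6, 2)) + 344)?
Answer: √341 ≈ 18.466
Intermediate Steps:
s(G) = 3 - G - G² (s(G) = 3 - (G*G + G) = 3 - (G² + G) = 3 - (G + G²) = 3 + (-G - G²) = 3 - G - G²)
√(s(q(6, 2)) + 344) = √((3 - 1*2 - 1*2²) + 344) = √((3 - 2 - 1*4) + 344) = √((3 - 2 - 4) + 344) = √(-3 + 344) = √341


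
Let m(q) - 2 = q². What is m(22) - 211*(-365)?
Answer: 77501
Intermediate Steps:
m(q) = 2 + q²
m(22) - 211*(-365) = (2 + 22²) - 211*(-365) = (2 + 484) + 77015 = 486 + 77015 = 77501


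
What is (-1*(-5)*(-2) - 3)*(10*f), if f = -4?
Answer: 520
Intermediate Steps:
(-1*(-5)*(-2) - 3)*(10*f) = (-1*(-5)*(-2) - 3)*(10*(-4)) = (5*(-2) - 3)*(-40) = (-10 - 3)*(-40) = -13*(-40) = 520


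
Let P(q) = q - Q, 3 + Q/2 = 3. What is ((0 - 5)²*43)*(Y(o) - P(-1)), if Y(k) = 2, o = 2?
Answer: 3225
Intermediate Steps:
Q = 0 (Q = -6 + 2*3 = -6 + 6 = 0)
P(q) = q (P(q) = q - 1*0 = q + 0 = q)
((0 - 5)²*43)*(Y(o) - P(-1)) = ((0 - 5)²*43)*(2 - 1*(-1)) = ((-5)²*43)*(2 + 1) = (25*43)*3 = 1075*3 = 3225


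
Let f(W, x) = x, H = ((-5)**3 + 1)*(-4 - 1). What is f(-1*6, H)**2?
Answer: 384400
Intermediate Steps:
H = 620 (H = (-125 + 1)*(-5) = -124*(-5) = 620)
f(-1*6, H)**2 = 620**2 = 384400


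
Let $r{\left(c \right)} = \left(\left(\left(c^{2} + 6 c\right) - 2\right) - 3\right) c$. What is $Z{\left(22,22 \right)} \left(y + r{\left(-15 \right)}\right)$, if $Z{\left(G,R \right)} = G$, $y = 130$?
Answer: $-40040$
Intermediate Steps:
$r{\left(c \right)} = c \left(-5 + c^{2} + 6 c\right)$ ($r{\left(c \right)} = \left(\left(-2 + c^{2} + 6 c\right) - 3\right) c = \left(-5 + c^{2} + 6 c\right) c = c \left(-5 + c^{2} + 6 c\right)$)
$Z{\left(22,22 \right)} \left(y + r{\left(-15 \right)}\right) = 22 \left(130 - 15 \left(-5 + \left(-15\right)^{2} + 6 \left(-15\right)\right)\right) = 22 \left(130 - 15 \left(-5 + 225 - 90\right)\right) = 22 \left(130 - 1950\right) = 22 \left(-1820\right) = -40040$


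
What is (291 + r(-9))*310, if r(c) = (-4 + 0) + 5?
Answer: 90520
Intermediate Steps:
r(c) = 1 (r(c) = -4 + 5 = 1)
(291 + r(-9))*310 = (291 + 1)*310 = 292*310 = 90520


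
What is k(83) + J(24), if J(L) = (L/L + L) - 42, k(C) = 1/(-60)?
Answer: -1021/60 ≈ -17.017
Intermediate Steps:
k(C) = -1/60
J(L) = -41 + L (J(L) = (1 + L) - 42 = -41 + L)
k(83) + J(24) = -1/60 + (-41 + 24) = -1/60 - 17 = -1021/60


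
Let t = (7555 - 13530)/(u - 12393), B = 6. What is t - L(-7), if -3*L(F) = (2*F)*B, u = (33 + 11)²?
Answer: -286821/10457 ≈ -27.429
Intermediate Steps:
u = 1936 (u = 44² = 1936)
t = 5975/10457 (t = (7555 - 13530)/(1936 - 12393) = -5975/(-10457) = -5975*(-1/10457) = 5975/10457 ≈ 0.57139)
L(F) = -4*F (L(F) = -2*F*6/3 = -4*F)
t - L(-7) = 5975/10457 - (-4)*(-7) = 5975/10457 - 1*28 = 5975/10457 - 28 = -286821/10457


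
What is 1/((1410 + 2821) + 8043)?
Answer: 1/12274 ≈ 8.1473e-5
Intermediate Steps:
1/((1410 + 2821) + 8043) = 1/(4231 + 8043) = 1/12274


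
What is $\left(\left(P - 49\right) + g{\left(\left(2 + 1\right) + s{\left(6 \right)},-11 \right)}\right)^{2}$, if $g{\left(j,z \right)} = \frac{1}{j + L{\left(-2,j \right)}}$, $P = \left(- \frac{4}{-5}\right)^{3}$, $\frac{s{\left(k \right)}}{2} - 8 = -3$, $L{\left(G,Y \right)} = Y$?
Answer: $\frac{24793966521}{10562500} \approx 2347.4$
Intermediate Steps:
$s{\left(k \right)} = 10$ ($s{\left(k \right)} = 16 + 2 \left(-3\right) = 16 - 6 = 10$)
$P = \frac{64}{125}$ ($P = \left(\left(-4\right) \left(- \frac{1}{5}\right)\right)^{3} = \left(\frac{4}{5}\right)^{3} = \frac{64}{125} \approx 0.512$)
$g{\left(j,z \right)} = \frac{1}{2 j}$ ($g{\left(j,z \right)} = \frac{1}{j + j} = \frac{1}{2 j}$)
$\left(\left(P - 49\right) + g{\left(\left(2 + 1\right) + s{\left(6 \right)},-11 \right)}\right)^{2} = \left(\left(\frac{64}{125} - 49\right) + \frac{1}{2 \left(\left(2 + 1\right) + 10\right)}\right)^{2} = \left(- \frac{6061}{125} + \frac{1}{2 \left(3 + 10\right)}\right)^{2} = \left(- \frac{6061}{125} + \frac{1}{2 \cdot 13}\right)^{2} = \left(- \frac{6061}{125} + \frac{1}{2} \cdot \frac{1}{13}\right)^{2} = \left(- \frac{6061}{125} + \frac{1}{26}\right)^{2} = \left(- \frac{157461}{3250}\right)^{2} = \frac{24793966521}{10562500}$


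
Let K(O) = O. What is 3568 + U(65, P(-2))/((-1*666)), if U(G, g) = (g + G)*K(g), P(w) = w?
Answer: 132023/37 ≈ 3568.2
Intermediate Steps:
U(G, g) = g*(G + g) (U(G, g) = (g + G)*g = (G + g)*g = g*(G + g))
3568 + U(65, P(-2))/((-1*666)) = 3568 + (-2*(65 - 2))/((-1*666)) = 3568 - 2*63/(-666) = 3568 - 126*(-1/666) = 3568 + 7/37 = 132023/37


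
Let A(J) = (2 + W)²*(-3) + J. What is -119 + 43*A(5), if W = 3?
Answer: -3129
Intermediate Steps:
A(J) = -75 + J (A(J) = (2 + 3)²*(-3) + J = 5²*(-3) + J = 25*(-3) + J = -75 + J)
-119 + 43*A(5) = -119 + 43*(-75 + 5) = -119 + 43*(-70) = -119 - 3010 = -3129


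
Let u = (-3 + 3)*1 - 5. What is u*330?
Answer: -1650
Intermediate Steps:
u = -5 (u = 0*1 - 5 = 0 - 5 = -5)
u*330 = -5*330 = -1650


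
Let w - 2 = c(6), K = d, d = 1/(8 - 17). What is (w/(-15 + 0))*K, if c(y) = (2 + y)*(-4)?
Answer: -2/9 ≈ -0.22222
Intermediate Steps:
c(y) = -8 - 4*y
d = -⅑ (d = 1/(-9) = -⅑ ≈ -0.11111)
K = -⅑ ≈ -0.11111
w = -30 (w = 2 + (-8 - 4*6) = 2 + (-8 - 24) = 2 - 32 = -30)
(w/(-15 + 0))*K = -30/(-15 + 0)*(-⅑) = -30/(-15)*(-⅑) = -30*(-1/15)*(-⅑) = 2*(-⅑) = -2/9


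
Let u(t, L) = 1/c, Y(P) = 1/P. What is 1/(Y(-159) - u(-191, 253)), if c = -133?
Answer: 21147/26 ≈ 813.35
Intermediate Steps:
u(t, L) = -1/133 (u(t, L) = 1/(-133) = -1/133)
1/(Y(-159) - u(-191, 253)) = 1/(1/(-159) - 1*(-1/133)) = 1/(-1/159 + 1/133) = 1/(26/21147) = 21147/26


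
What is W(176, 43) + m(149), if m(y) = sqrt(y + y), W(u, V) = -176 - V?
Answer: -219 + sqrt(298) ≈ -201.74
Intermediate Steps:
m(y) = sqrt(2)*sqrt(y) (m(y) = sqrt(2*y) = sqrt(2)*sqrt(y))
W(176, 43) + m(149) = (-176 - 1*43) + sqrt(2)*sqrt(149) = (-176 - 43) + sqrt(298) = -219 + sqrt(298)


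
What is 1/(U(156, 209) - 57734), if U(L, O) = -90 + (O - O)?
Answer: -1/57824 ≈ -1.7294e-5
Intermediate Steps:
U(L, O) = -90 (U(L, O) = -90 + 0 = -90)
1/(U(156, 209) - 57734) = 1/(-90 - 57734) = 1/(-57824) = -1/57824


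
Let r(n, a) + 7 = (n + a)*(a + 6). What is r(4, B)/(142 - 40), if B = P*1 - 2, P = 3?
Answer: 14/51 ≈ 0.27451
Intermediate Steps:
B = 1 (B = 3*1 - 2 = 3 - 2 = 1)
r(n, a) = -7 + (6 + a)*(a + n) (r(n, a) = -7 + (n + a)*(a + 6) = -7 + (a + n)*(6 + a) = -7 + (6 + a)*(a + n))
r(4, B)/(142 - 40) = (-7 + 1² + 6*1 + 6*4 + 1*4)/(142 - 40) = (-7 + 1 + 6 + 24 + 4)/102 = 28*(1/102) = 14/51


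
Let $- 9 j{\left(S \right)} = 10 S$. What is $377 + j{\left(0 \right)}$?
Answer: $377$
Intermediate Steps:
$j{\left(S \right)} = - \frac{10 S}{9}$
$377 + j{\left(0 \right)} = 377 - 0 = 377 + 0 = 377$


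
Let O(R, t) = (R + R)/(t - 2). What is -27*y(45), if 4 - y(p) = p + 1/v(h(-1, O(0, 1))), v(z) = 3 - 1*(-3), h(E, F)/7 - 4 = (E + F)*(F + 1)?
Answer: 2223/2 ≈ 1111.5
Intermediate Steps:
O(R, t) = 2*R/(-2 + t) (O(R, t) = (2*R)/(-2 + t) = 2*R/(-2 + t))
h(E, F) = 28 + 7*(1 + F)*(E + F) (h(E, F) = 28 + 7*((E + F)*(F + 1)) = 28 + 7*((E + F)*(1 + F)) = 28 + 7*((1 + F)*(E + F)) = 28 + 7*(1 + F)*(E + F))
v(z) = 6 (v(z) = 3 + 3 = 6)
y(p) = 23/6 - p (y(p) = 4 - (p + 1/6) = 4 - (p + ⅙) = 4 - (⅙ + p) = 4 + (-⅙ - p) = 23/6 - p)
-27*y(45) = -27*(23/6 - 1*45) = -27*(23/6 - 45) = -27*(-247/6) = 2223/2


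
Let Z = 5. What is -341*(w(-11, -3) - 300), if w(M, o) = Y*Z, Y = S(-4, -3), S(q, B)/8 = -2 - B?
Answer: 88660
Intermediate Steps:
S(q, B) = -16 - 8*B (S(q, B) = 8*(-2 - B) = -16 - 8*B)
Y = 8 (Y = -16 - 8*(-3) = -16 + 24 = 8)
w(M, o) = 40 (w(M, o) = 8*5 = 40)
-341*(w(-11, -3) - 300) = -341*(40 - 300) = -341*(-260) = 88660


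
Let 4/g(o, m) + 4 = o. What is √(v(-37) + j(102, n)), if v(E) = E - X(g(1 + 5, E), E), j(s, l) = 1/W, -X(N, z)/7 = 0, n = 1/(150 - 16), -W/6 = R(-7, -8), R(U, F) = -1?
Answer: I*√1326/6 ≈ 6.069*I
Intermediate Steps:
g(o, m) = 4/(-4 + o)
W = 6 (W = -6*(-1) = 6)
n = 1/134 ≈ 0.0074627
X(N, z) = 0 (X(N, z) = -7*0 = 0)
j(s, l) = ⅙ (j(s, l) = 1/6 = ⅙)
v(E) = E (v(E) = E - 1*0 = E + 0 = E)
√(v(-37) + j(102, n)) = √(-37 + ⅙) = √(-221/6) = I*√1326/6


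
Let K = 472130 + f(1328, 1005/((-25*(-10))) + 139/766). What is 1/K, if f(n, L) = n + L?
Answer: 9575/4533400579 ≈ 2.1121e-6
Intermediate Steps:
f(n, L) = L + n
K = 4533400579/9575 (K = 472130 + ((1005/((-25*(-10))) + 139/766) + 1328) = 472130 + ((1005/250 + 139*(1/766)) + 1328) = 472130 + ((1005*(1/250) + 139/766) + 1328) = 472130 + ((201/50 + 139/766) + 1328) = 472130 + (40229/9575 + 1328) = 472130 + 12755829/9575 = 4533400579/9575 ≈ 4.7346e+5)
1/K = 1/(4533400579/9575) = 9575/4533400579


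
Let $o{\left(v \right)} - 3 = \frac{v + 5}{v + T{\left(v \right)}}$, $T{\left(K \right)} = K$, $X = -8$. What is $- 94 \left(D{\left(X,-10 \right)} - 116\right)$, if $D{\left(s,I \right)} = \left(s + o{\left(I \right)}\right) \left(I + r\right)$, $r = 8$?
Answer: $10011$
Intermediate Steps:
$o{\left(v \right)} = 3 + \frac{5 + v}{2 v}$ ($o{\left(v \right)} = 3 + \frac{v + 5}{v + v} = 3 + \frac{5 + v}{2 v}$)
$D{\left(s,I \right)} = \left(8 + I\right) \left(s + \frac{5 + 7 I}{2 I}\right)$ ($D{\left(s,I \right)} = \left(s + \frac{5 + 7 I}{2 I}\right) \left(I + 8\right) = \left(s + \frac{5 + 7 I}{2 I}\right) \left(8 + I\right) = \left(8 + I\right) \left(s + \frac{5 + 7 I}{2 I}\right)$)
$- 94 \left(D{\left(X,-10 \right)} - 116\right) = - 94 \left(\left(\frac{61}{2} + 8 \left(-8\right) + \frac{20}{-10} + \frac{7}{2} \left(-10\right) - -80\right) - 116\right) = - 94 \left(\left(\frac{61}{2} - 64 + 20 \left(- \frac{1}{10}\right) - 35 + 80\right) - 116\right) = - 94 \left(\left(\frac{61}{2} - 64 - 2 - 35 + 80\right) - 116\right) = - 94 \left(\frac{19}{2} - 116\right) = \left(-94\right) \left(- \frac{213}{2}\right) = 10011$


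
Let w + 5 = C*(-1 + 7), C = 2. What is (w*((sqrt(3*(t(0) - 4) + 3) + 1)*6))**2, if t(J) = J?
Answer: -14112 + 10584*I ≈ -14112.0 + 10584.0*I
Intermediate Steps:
w = 7 (w = -5 + 2*(-1 + 7) = -5 + 2*6 = -5 + 12 = 7)
(w*((sqrt(3*(t(0) - 4) + 3) + 1)*6))**2 = (7*((sqrt(3*(0 - 4) + 3) + 1)*6))**2 = (7*((sqrt(3*(-4) + 3) + 1)*6))**2 = (7*((sqrt(-12 + 3) + 1)*6))**2 = (7*((sqrt(-9) + 1)*6))**2 = (7*((3*I + 1)*6))**2 = (7*((1 + 3*I)*6))**2 = (7*(6 + 18*I))**2 = (42 + 126*I)**2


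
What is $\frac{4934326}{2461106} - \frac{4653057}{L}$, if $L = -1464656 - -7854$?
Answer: $\frac{152786905627}{29388066746} \approx 5.1989$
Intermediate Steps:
$L = -1456802$ ($L = -1464656 + 7854 = -1456802$)
$\frac{4934326}{2461106} - \frac{4653057}{L} = \frac{4934326}{2461106} - \frac{4653057}{-1456802} = 4934326 \cdot \frac{1}{2461106} - - \frac{4653057}{1456802} = \frac{2467163}{1230553} + \frac{4653057}{1456802} = \frac{152786905627}{29388066746}$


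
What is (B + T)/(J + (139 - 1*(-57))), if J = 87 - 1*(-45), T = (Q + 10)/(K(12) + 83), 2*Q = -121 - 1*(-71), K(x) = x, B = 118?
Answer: 2239/6232 ≈ 0.35927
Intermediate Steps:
Q = -25 (Q = (-121 - 1*(-71))/2 = (-121 + 71)/2 = (½)*(-50) = -25)
T = -3/19 (T = (-25 + 10)/(12 + 83) = -15/95 = -15*1/95 = -3/19 ≈ -0.15789)
J = 132 (J = 87 + 45 = 132)
(B + T)/(J + (139 - 1*(-57))) = (118 - 3/19)/(132 + (139 - 1*(-57))) = 2239/(19*(132 + (139 + 57))) = 2239/(19*(132 + 196)) = (2239/19)/328 = (2239/19)*(1/328) = 2239/6232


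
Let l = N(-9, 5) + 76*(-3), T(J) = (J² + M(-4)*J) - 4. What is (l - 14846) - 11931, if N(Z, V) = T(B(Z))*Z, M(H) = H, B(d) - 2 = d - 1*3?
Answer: -28229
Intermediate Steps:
B(d) = -1 + d (B(d) = 2 + (d - 1*3) = 2 + (d - 3) = 2 + (-3 + d) = -1 + d)
T(J) = -4 + J² - 4*J (T(J) = (J² - 4*J) - 4 = -4 + J² - 4*J)
N(Z, V) = Z*((-1 + Z)² - 4*Z) (N(Z, V) = (-4 + (-1 + Z)² - 4*(-1 + Z))*Z = (-4 + (-1 + Z)² + (4 - 4*Z))*Z = ((-1 + Z)² - 4*Z)*Z = Z*((-1 + Z)² - 4*Z))
l = -1452 (l = -9*((-1 - 9)² - 4*(-9)) + 76*(-3) = -9*((-10)² + 36) - 228 = -9*(100 + 36) - 228 = -9*136 - 228 = -1224 - 228 = -1452)
(l - 14846) - 11931 = (-1452 - 14846) - 11931 = -16298 - 11931 = -28229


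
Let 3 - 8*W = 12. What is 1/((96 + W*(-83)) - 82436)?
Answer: -8/657973 ≈ -1.2159e-5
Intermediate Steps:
W = -9/8 (W = 3/8 - ⅛*12 = 3/8 - 3/2 = -9/8 ≈ -1.1250)
1/((96 + W*(-83)) - 82436) = 1/((96 - 9/8*(-83)) - 82436) = 1/((96 + 747/8) - 82436) = 1/(1515/8 - 82436) = 1/(-657973/8) = -8/657973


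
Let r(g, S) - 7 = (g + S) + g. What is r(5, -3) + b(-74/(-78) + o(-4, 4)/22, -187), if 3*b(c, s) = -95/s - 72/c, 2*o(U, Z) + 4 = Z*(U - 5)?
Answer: -331819/561 ≈ -591.48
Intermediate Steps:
o(U, Z) = -2 + Z*(-5 + U)/2 (o(U, Z) = -2 + (Z*(U - 5))/2 = -2 + (Z*(-5 + U))/2 = -2 + Z*(-5 + U)/2)
r(g, S) = 7 + S + 2*g (r(g, S) = 7 + ((g + S) + g) = 7 + ((S + g) + g) = 7 + (S + 2*g) = 7 + S + 2*g)
b(c, s) = -24/c - 95/(3*s) (b(c, s) = (-95/s - 72/c)/3 = -24/c - 95/(3*s))
r(5, -3) + b(-74/(-78) + o(-4, 4)/22, -187) = (7 - 3 + 2*5) + (-24/(-74/(-78) + (-2 - 5/2*4 + (½)*(-4)*4)/22) - 95/3/(-187)) = (7 - 3 + 10) + (-24/(-74*(-1/78) + (-2 - 10 - 8)*(1/22)) - 95/3*(-1/187)) = 14 + (-24/(37/39 - 20*1/22) + 95/561) = 14 + (-24/(37/39 - 10/11) + 95/561) = 14 + (-24/17/429 + 95/561) = 14 + (-24*429/17 + 95/561) = 14 + (-10296/17 + 95/561) = 14 - 339673/561 = -331819/561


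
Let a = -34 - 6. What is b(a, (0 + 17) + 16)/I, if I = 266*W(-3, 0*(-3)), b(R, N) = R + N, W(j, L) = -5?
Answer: 1/190 ≈ 0.0052632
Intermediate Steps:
a = -40
b(R, N) = N + R
I = -1330 (I = 266*(-5) = -1330)
b(a, (0 + 17) + 16)/I = (((0 + 17) + 16) - 40)/(-1330) = ((17 + 16) - 40)*(-1/1330) = (33 - 40)*(-1/1330) = -7*(-1/1330) = 1/190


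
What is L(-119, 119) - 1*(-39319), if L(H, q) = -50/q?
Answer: 4678911/119 ≈ 39319.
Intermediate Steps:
L(-119, 119) - 1*(-39319) = -50/119 - 1*(-39319) = -50*1/119 + 39319 = -50/119 + 39319 = 4678911/119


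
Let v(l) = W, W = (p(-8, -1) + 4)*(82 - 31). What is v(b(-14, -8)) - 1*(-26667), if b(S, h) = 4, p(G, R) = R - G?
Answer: 27228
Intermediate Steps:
W = 561 (W = ((-1 - 1*(-8)) + 4)*(82 - 31) = ((-1 + 8) + 4)*51 = (7 + 4)*51 = 11*51 = 561)
v(l) = 561
v(b(-14, -8)) - 1*(-26667) = 561 - 1*(-26667) = 561 + 26667 = 27228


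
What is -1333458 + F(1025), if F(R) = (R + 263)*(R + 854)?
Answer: 1086694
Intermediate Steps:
F(R) = (263 + R)*(854 + R)
-1333458 + F(1025) = -1333458 + (224602 + 1025² + 1117*1025) = -1333458 + (224602 + 1050625 + 1144925) = -1333458 + 2420152 = 1086694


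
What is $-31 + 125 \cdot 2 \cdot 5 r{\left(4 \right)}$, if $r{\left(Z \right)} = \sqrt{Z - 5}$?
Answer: $-31 + 1250 i \approx -31.0 + 1250.0 i$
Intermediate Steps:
$r{\left(Z \right)} = \sqrt{-5 + Z}$
$-31 + 125 \cdot 2 \cdot 5 r{\left(4 \right)} = -31 + 125 \cdot 2 \cdot 5 \sqrt{-5 + 4} = -31 + 125 \cdot 10 \sqrt{-1} = -31 + 125 \cdot 10 i = -31 + 1250 i$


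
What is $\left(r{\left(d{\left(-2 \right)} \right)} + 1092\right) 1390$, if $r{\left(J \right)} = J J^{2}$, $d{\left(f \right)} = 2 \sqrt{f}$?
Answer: $1517880 - 22240 i \sqrt{2} \approx 1.5179 \cdot 10^{6} - 31452.0 i$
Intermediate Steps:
$r{\left(J \right)} = J^{3}$
$\left(r{\left(d{\left(-2 \right)} \right)} + 1092\right) 1390 = \left(\left(2 \sqrt{-2}\right)^{3} + 1092\right) 1390 = \left(\left(2 i \sqrt{2}\right)^{3} + 1092\right) 1390 = \left(- 16 i \sqrt{2} + 1092\right) 1390 = \left(1092 - 16 i \sqrt{2}\right) 1390 = 1517880 - 22240 i \sqrt{2}$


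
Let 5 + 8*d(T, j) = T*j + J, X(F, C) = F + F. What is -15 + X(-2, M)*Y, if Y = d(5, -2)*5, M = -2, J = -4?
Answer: 65/2 ≈ 32.500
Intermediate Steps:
X(F, C) = 2*F
d(T, j) = -9/8 + T*j/8 (d(T, j) = -5/8 + (T*j - 4)/8 = -5/8 + (-4 + T*j)/8 = -5/8 + (-½ + T*j/8) = -9/8 + T*j/8)
Y = -95/8 (Y = (-9/8 + (⅛)*5*(-2))*5 = (-9/8 - 5/4)*5 = -19/8*5 = -95/8 ≈ -11.875)
-15 + X(-2, M)*Y = -15 + (2*(-2))*(-95/8) = -15 - 4*(-95/8) = -15 + 95/2 = 65/2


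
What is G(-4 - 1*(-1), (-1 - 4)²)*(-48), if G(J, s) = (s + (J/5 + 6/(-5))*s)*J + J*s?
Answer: 720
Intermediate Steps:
G(J, s) = J*s + J*(s + s*(-6/5 + J/5)) (G(J, s) = (s + (J*(⅕) + 6*(-⅕))*s)*J + J*s = (s + (J/5 - 6/5)*s)*J + J*s = (s + (-6/5 + J/5)*s)*J + J*s = (s + s*(-6/5 + J/5))*J + J*s = J*(s + s*(-6/5 + J/5)) + J*s = J*s + J*(s + s*(-6/5 + J/5)))
G(-4 - 1*(-1), (-1 - 4)²)*(-48) = ((-4 - 1*(-1))*(-1 - 4)²*(4 + (-4 - 1*(-1)))/5)*(-48) = ((⅕)*(-4 + 1)*(-5)²*(4 + (-4 + 1)))*(-48) = ((⅕)*(-3)*25*(4 - 3))*(-48) = ((⅕)*(-3)*25*1)*(-48) = -15*(-48) = 720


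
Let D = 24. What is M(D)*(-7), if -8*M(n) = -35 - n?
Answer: -413/8 ≈ -51.625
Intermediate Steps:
M(n) = 35/8 + n/8 (M(n) = -(-35 - n)/8 = 35/8 + n/8)
M(D)*(-7) = (35/8 + (⅛)*24)*(-7) = (35/8 + 3)*(-7) = (59/8)*(-7) = -413/8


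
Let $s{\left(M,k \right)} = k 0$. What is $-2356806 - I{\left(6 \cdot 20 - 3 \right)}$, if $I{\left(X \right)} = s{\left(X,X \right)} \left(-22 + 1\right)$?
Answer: $-2356806$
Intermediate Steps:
$s{\left(M,k \right)} = 0$
$I{\left(X \right)} = 0$ ($I{\left(X \right)} = 0 \left(-22 + 1\right) = 0 \left(-21\right) = 0$)
$-2356806 - I{\left(6 \cdot 20 - 3 \right)} = -2356806 - 0 = -2356806 + 0 = -2356806$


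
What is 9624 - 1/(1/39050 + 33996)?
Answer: 12776281501774/1327543801 ≈ 9624.0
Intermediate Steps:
9624 - 1/(1/39050 + 33996) = 9624 - 1/1327543801/39050 = 9624 - 1*39050/1327543801 = 9624 - 39050/1327543801 = 12776281501774/1327543801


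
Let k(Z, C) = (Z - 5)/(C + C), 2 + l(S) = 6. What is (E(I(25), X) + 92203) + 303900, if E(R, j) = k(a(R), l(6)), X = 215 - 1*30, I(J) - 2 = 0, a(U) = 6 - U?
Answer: 3168823/8 ≈ 3.9610e+5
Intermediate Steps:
l(S) = 4 (l(S) = -2 + 6 = 4)
I(J) = 2 (I(J) = 2 + 0 = 2)
X = 185 (X = 215 - 30 = 185)
k(Z, C) = (-5 + Z)/(2*C) (k(Z, C) = (-5 + Z)/((2*C)) = (-5 + Z)*(1/(2*C)) = (-5 + Z)/(2*C))
E(R, j) = ⅛ - R/8 (E(R, j) = (½)*(-5 + (6 - R))/4 = (½)*(¼)*(1 - R) = ⅛ - R/8)
(E(I(25), X) + 92203) + 303900 = ((⅛ - ⅛*2) + 92203) + 303900 = ((⅛ - ¼) + 92203) + 303900 = (-⅛ + 92203) + 303900 = 737623/8 + 303900 = 3168823/8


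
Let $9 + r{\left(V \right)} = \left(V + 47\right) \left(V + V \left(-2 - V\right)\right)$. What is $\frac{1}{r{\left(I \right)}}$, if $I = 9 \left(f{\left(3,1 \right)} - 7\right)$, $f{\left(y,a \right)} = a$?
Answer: $\frac{1}{20025} \approx 4.9938 \cdot 10^{-5}$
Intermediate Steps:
$I = -54$ ($I = 9 \left(1 - 7\right) = 9 \left(-6\right) = -54$)
$r{\left(V \right)} = -9 + \left(47 + V\right) \left(V + V \left(-2 - V\right)\right)$ ($r{\left(V \right)} = -9 + \left(V + 47\right) \left(V + V \left(-2 - V\right)\right) = -9 + \left(47 + V\right) \left(V + V \left(-2 - V\right)\right)$)
$\frac{1}{r{\left(I \right)}} = \frac{1}{-9 - \left(-54\right)^{3} - 48 \left(-54\right)^{2} - -2538} = \frac{1}{-9 - -157464 - 139968 + 2538} = \frac{1}{-9 + 157464 - 139968 + 2538} = \frac{1}{20025}$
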